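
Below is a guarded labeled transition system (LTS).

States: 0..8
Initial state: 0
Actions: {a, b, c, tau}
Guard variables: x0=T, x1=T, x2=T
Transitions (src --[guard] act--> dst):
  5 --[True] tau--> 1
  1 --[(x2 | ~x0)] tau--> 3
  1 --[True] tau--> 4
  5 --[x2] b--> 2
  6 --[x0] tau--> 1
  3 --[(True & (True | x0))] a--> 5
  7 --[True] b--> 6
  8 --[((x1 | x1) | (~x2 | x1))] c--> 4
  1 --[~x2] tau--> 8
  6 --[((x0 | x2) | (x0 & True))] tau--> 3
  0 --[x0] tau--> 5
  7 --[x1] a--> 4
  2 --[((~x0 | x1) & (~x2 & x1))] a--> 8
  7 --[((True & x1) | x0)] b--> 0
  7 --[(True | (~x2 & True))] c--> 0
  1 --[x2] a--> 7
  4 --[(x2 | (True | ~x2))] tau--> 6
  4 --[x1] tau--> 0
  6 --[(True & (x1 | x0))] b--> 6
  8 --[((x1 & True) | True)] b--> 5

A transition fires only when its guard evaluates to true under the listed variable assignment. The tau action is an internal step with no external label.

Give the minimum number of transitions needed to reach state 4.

Answer: 3

Working:
Layered search for 4:
  Layer 0: {0}
  Layer 1: {5}
  Layer 2: {1,2}
  Layer 3: {3,4,7}
depth(4)=3, e.g. tau·tau·tau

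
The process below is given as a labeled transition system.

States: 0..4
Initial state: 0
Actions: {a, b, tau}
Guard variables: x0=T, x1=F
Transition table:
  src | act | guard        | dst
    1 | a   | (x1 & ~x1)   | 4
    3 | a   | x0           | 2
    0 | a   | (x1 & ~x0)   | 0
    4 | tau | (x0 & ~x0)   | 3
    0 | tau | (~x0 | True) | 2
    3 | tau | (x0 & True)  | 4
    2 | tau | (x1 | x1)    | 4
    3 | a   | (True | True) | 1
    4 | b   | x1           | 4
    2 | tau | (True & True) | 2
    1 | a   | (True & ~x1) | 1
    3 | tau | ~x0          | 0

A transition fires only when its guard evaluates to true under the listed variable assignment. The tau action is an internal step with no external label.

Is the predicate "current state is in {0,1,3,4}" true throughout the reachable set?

Answer: INVARIANT VIOLATED at state 2

Analysis:
Safe = {0,1,3,4}
Reach set: {0,2}
  0: ✓
  2: outside
reach 2 via tau — violates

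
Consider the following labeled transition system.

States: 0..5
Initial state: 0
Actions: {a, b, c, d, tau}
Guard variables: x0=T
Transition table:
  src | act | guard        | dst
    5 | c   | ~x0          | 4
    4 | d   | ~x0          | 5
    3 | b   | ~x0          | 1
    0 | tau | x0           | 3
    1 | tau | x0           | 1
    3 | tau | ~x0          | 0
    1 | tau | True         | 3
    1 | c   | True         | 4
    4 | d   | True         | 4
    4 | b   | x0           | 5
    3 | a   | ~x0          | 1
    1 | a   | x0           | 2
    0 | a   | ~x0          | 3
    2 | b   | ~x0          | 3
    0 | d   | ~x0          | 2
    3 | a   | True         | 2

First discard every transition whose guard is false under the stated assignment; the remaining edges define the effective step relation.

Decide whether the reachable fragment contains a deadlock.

Answer: DEADLOCK at state 2

Working:
Reachable = {0,2,3}
  0: tau→3  [1 exit(s)]
  2: ∅  [no exit]
  3: a→2  [1 exit(s)]
trace reaching 2: tau·a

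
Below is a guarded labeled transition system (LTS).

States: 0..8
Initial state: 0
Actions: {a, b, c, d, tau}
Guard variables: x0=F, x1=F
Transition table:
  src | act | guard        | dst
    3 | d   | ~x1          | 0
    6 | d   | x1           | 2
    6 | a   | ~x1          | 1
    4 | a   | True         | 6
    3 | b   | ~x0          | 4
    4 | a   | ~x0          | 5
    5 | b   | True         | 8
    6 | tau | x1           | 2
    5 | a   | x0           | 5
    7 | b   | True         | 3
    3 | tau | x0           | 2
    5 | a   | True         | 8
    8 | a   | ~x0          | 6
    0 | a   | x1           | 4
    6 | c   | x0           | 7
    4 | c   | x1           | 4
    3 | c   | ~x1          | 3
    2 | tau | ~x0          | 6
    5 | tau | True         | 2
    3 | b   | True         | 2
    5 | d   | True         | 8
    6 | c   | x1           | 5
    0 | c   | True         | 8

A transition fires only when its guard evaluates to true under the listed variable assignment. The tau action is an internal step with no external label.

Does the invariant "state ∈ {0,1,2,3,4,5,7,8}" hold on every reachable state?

Allowed set {0,1,2,3,4,5,7,8}
Reach set: {0,1,6,8}
  0: ✓
  1: ✓
  6: VIOLATES
  8: ✓
counterexample path to 6: c·a

Answer: INVARIANT VIOLATED at state 6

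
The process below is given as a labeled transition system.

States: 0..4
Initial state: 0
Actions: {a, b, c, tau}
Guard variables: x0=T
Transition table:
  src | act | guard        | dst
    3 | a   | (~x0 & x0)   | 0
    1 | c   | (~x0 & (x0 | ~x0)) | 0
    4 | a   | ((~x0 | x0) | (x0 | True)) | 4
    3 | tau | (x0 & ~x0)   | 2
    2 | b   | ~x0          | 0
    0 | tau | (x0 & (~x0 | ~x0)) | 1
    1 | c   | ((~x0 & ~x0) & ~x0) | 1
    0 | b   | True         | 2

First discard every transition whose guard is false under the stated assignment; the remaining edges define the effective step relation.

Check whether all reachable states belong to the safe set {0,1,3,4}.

Answer: INVARIANT VIOLATED at state 2

Trace:
Allowed set {0,1,3,4}
Reach set: {0,2}
  0: ✓
  2: ✗ unsafe
counterexample path to 2: b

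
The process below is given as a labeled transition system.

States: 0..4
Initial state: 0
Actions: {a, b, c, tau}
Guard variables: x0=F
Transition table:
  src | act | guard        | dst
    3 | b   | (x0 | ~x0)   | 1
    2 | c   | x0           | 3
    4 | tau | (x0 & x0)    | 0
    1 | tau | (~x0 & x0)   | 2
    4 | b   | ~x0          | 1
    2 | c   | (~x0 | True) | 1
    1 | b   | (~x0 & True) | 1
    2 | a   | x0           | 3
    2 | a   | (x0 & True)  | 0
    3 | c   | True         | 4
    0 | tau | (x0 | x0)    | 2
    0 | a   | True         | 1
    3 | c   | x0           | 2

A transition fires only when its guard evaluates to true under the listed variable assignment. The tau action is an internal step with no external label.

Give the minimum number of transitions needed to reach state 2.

Answer: UNREACHABLE

Working:
Breadth-first toward 2:
  Layer 0: {0}
  Layer 1: {1}
2 never appears.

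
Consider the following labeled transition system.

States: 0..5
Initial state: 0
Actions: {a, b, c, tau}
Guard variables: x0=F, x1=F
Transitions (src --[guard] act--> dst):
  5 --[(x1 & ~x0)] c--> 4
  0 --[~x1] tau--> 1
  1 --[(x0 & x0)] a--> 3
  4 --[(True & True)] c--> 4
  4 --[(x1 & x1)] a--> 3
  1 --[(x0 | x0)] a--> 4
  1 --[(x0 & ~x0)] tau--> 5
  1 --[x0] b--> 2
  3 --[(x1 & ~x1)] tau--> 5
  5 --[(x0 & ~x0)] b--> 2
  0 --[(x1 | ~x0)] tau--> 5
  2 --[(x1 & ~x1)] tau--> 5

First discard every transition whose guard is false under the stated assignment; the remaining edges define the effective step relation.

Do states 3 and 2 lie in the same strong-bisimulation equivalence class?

Bisimulation quotient by refinement:
  P[0] = {{0,1,2,3,4,5}}
  P[1] = {{0},{1,2,3,5},{4}}
3 equivalence class(es) (converged in 2)
[3]={1,2,3,5}  [2]={1,2,3,5}

Answer: BISIMILAR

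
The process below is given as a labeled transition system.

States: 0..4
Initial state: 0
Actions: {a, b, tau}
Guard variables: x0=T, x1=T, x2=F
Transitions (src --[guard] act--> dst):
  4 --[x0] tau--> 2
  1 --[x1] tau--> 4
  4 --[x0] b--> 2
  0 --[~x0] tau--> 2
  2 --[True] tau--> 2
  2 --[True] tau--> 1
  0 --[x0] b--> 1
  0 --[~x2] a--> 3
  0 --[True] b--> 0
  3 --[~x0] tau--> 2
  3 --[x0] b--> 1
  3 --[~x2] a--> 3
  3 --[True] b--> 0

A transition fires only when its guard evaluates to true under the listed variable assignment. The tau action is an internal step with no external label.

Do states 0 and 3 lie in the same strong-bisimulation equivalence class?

Refine partition for ~:
  round 0: {{0,1,2,3,4}}
  round 1: {{0,3},{1,2},{4}}
  round 2: {{0,3},{1},{2},{4}}
4 equivalence class(es) (converged in 3)
class of 0: {0,3}; class of 3: {0,3}

Answer: BISIMILAR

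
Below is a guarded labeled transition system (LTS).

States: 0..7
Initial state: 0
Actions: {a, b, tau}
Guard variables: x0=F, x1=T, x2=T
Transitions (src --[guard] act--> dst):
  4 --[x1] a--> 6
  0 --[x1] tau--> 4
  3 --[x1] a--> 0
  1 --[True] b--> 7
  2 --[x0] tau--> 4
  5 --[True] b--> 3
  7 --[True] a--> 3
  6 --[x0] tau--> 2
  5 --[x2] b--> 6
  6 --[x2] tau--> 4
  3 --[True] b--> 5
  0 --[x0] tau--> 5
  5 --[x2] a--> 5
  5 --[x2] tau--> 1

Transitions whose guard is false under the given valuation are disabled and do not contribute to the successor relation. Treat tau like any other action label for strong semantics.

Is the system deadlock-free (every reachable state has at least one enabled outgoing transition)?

Reach set: {0,4,6}
  0: tau→4  [1 exit(s)]
  4: a→6  [1 exit(s)]
  6: tau→4  [1 exit(s)]

Answer: DEADLOCK-FREE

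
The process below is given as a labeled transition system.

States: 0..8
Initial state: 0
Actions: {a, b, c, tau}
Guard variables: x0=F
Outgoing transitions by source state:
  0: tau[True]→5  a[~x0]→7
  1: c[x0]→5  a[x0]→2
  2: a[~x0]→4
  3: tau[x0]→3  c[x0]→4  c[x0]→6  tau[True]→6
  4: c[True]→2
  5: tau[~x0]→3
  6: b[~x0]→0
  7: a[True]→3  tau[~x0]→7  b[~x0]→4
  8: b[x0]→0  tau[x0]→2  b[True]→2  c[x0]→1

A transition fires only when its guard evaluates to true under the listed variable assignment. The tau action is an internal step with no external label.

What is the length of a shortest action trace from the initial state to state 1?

Answer: UNREACHABLE

Analysis:
Layered search for 1:
  depth 0: {0}
  depth 1: {5,7}
  depth 2: {3,4}
  depth 3: {2,6}
1 never appears.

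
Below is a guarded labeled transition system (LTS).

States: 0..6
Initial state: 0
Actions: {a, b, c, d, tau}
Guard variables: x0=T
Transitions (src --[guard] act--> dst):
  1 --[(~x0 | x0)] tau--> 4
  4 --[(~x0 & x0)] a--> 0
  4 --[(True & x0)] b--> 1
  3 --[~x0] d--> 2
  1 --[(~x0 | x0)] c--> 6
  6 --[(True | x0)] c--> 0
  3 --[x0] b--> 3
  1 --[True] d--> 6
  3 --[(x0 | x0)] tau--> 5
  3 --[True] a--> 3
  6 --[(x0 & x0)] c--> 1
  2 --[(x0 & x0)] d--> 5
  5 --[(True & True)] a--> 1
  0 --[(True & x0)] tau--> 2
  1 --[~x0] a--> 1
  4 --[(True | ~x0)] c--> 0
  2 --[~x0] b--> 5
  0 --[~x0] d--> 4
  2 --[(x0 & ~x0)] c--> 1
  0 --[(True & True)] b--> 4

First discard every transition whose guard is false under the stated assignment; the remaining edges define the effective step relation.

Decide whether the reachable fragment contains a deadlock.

Answer: DEADLOCK-FREE

Working:
Reach set: {0,1,2,4,5,6}
  0: b→4  tau→2  [2 out]
  1: c→6  d→6  tau→4  [3 out]
  2: d→5  [1 out]
  4: b→1  c→0  [2 out]
  5: a→1  [1 out]
  6: c→0  c→1  [2 out]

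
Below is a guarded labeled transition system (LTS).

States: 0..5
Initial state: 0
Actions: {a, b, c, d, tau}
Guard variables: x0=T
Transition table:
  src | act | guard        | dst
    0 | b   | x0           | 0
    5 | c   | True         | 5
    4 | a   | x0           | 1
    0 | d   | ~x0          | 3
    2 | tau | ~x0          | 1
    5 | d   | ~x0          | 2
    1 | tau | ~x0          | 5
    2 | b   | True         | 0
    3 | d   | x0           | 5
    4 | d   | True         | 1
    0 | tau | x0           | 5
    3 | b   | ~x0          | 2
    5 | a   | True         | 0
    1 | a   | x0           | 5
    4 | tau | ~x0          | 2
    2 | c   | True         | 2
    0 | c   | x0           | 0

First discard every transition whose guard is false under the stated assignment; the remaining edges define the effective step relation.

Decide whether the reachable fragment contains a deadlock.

Answer: DEADLOCK-FREE

Trace:
R = {0,5}
  0: b→0  c→0  tau→5  [deg 3]
  5: a→0  c→5  [deg 2]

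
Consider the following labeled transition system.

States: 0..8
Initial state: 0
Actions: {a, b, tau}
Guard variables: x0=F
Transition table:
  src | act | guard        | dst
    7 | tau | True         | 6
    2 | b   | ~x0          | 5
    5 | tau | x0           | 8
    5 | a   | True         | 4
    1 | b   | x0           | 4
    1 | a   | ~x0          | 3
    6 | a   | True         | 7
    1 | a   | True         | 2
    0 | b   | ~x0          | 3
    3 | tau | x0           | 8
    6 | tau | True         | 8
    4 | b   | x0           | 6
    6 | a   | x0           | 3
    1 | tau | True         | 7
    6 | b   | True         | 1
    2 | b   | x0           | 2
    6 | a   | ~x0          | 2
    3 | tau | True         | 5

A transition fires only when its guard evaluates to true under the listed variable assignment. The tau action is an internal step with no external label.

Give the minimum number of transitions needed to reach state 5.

Answer: 2

Trace:
Layered search for 5:
  depth 0: {0}
  depth 1: {3}
  depth 2: {5}
5 enters at depth 2; path b·tau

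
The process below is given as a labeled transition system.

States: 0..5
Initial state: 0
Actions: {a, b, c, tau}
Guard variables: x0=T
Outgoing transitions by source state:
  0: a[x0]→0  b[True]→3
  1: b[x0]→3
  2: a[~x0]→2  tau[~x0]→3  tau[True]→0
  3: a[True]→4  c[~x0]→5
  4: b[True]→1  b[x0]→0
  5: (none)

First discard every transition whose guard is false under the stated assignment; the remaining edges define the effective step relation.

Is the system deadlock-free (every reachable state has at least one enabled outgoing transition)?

Answer: DEADLOCK-FREE

Analysis:
Reach set: {0,1,3,4}
  0: a→0  b→3  [2 exit(s)]
  1: b→3  [1 exit(s)]
  3: a→4  [1 exit(s)]
  4: b→0  b→1  [2 exit(s)]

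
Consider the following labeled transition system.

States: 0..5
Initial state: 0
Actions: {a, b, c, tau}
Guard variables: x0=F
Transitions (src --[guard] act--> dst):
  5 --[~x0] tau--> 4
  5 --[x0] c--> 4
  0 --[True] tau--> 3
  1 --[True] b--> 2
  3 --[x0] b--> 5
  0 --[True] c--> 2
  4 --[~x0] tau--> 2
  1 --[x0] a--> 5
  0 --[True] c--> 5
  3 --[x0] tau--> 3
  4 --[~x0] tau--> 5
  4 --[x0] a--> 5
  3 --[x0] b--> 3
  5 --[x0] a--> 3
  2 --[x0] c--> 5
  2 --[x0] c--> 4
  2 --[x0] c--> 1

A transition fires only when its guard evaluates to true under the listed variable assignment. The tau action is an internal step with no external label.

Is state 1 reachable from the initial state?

Answer: UNREACHABLE

Trace:
7 transition(s) survive guard evaluation.
depth 0: {0}
depth 1: {2,3,5}  total {0,2,3,5}
depth 2: {4}  total {0,2,3,4,5}
R = {0,2,3,4,5}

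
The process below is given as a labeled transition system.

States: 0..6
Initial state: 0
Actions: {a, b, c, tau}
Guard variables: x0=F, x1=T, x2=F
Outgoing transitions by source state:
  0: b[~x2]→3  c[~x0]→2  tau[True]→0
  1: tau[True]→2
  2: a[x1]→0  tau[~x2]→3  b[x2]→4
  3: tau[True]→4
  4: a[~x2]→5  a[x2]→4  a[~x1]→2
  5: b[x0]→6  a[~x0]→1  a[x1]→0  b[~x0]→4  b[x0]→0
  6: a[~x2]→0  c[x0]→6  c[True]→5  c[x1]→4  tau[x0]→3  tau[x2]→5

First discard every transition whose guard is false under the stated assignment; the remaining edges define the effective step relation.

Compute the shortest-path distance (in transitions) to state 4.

Answer: 2

Working:
Breadth-first toward 4:
  L0 = {0}
  L1 = {2,3}
  L2 = {4}
depth(4)=2, e.g. b·tau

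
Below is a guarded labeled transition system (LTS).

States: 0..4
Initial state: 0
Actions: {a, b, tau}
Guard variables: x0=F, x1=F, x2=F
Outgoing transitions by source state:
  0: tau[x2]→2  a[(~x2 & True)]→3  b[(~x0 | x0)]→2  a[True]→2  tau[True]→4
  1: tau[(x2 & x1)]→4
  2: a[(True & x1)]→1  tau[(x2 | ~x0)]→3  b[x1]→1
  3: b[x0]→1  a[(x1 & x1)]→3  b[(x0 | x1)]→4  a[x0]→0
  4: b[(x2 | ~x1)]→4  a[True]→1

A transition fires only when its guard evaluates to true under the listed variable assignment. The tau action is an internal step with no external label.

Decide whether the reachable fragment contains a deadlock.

Answer: DEADLOCK at state 1

Trace:
R = {0,1,2,3,4}
  0: a→2  a→3  b→2  tau→4  [4 exit(s)]
  1: ∅  [STUCK]
  2: tau→3  [1 exit(s)]
  3: ∅  [STUCK]
  4: a→1  b→4  [2 exit(s)]
Path to 1: tau·a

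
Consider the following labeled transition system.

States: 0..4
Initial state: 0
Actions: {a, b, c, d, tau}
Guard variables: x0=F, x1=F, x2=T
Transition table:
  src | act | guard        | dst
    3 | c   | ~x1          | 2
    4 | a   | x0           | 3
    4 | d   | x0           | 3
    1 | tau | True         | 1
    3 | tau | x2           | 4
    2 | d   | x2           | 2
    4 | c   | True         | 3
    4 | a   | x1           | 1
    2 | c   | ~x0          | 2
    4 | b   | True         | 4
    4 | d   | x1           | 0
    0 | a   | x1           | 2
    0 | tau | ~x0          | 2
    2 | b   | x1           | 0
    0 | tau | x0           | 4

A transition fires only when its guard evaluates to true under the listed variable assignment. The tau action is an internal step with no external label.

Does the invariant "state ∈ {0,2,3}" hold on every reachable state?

Answer: INVARIANT HOLDS

Working:
Allowed set {0,2,3}
Reachable = {0,2}
  0: ok
  2: ok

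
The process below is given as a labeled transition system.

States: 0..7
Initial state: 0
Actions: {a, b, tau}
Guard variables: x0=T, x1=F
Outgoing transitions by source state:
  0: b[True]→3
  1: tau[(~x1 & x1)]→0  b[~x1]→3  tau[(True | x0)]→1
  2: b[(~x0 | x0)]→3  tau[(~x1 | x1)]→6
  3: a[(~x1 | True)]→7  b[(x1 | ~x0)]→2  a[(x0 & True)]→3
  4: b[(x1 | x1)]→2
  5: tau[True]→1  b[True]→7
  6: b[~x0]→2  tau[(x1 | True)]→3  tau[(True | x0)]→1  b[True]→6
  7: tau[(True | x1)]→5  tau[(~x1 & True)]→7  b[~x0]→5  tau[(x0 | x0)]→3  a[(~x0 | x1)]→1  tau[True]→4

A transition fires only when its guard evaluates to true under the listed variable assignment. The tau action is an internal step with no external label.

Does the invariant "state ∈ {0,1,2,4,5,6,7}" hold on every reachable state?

Allowed set {0,1,2,4,5,6,7}
R = {0,1,3,4,5,7}
  0: ok
  1: ok
  3: outside
  4: ok
  5: ok
  7: ok
counterexample path to 3: b

Answer: INVARIANT VIOLATED at state 3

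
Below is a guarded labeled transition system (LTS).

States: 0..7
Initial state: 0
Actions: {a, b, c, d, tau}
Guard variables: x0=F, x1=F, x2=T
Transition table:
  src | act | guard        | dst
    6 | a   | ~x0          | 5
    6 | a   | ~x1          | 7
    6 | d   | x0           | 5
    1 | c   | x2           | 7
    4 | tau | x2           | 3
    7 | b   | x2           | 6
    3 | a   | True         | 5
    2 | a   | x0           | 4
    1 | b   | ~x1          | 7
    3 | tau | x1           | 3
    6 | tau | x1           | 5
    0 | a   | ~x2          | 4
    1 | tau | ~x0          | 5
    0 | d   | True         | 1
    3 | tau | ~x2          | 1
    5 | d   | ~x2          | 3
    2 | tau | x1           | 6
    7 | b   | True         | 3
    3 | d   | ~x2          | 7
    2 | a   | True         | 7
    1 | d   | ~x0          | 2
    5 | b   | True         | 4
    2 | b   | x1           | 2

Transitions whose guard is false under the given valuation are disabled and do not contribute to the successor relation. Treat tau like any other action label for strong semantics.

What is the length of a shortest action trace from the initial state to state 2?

BFS to 2:
  depth 0: {0}
  depth 1: {1}
  depth 2: {2,5,7}
2 enters at depth 2; path d·d

Answer: 2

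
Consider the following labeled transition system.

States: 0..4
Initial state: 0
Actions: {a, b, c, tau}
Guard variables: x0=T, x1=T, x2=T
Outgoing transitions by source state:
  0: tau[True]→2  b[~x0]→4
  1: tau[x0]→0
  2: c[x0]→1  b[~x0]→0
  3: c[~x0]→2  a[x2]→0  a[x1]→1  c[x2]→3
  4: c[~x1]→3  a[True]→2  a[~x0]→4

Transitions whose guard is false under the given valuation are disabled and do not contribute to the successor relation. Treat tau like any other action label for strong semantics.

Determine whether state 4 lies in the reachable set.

Answer: UNREACHABLE

Trace:
After dropping false guards: 7 live edges.
L0 = {0}
L1 = {2}  cumulative {0,2}
L2 = {1}  cumulative {0,1,2}
R = {0,1,2}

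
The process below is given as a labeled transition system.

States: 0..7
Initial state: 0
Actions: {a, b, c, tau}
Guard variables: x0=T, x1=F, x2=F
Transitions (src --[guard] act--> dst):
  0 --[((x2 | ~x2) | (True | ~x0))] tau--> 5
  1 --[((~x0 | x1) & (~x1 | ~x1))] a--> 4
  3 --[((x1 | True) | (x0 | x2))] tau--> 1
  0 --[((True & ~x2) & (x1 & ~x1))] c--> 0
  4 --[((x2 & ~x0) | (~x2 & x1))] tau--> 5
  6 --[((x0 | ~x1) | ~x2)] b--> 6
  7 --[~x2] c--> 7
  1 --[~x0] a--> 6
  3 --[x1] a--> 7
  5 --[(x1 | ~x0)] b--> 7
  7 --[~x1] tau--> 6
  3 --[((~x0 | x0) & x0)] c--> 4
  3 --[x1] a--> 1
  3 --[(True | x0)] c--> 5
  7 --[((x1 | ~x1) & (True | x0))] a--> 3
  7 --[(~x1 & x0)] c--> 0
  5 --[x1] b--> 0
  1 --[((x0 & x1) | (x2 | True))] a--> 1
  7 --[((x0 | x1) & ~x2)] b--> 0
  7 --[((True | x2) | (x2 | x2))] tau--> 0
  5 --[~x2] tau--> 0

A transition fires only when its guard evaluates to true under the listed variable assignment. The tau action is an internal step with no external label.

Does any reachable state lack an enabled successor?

Reachable = {0,5}
  0: tau→5  [1 exit(s)]
  5: tau→0  [1 exit(s)]

Answer: DEADLOCK-FREE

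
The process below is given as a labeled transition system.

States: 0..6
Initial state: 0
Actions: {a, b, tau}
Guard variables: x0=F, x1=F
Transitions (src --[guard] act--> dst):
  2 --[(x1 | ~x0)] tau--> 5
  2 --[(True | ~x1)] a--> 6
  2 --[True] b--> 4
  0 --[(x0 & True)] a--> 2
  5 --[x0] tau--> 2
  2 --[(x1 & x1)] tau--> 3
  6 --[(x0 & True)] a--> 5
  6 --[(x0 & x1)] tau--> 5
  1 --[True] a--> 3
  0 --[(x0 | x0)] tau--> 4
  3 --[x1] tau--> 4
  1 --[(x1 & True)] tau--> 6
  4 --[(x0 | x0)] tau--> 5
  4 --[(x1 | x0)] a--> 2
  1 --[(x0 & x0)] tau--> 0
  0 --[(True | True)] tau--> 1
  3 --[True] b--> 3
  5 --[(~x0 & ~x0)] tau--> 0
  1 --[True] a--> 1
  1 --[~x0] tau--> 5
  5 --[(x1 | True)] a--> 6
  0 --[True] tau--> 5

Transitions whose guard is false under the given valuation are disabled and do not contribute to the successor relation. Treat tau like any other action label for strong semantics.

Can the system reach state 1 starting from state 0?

After dropping false guards: 11 live edges.
Layer 0: {0}
Layer 1: {1,5}  cumulative {0,1,5}
Layer 2: {3,6}  cumulative {0,1,3,5,6}
Reach set: {0,1,3,5,6}
Path to 1: tau

Answer: REACHABLE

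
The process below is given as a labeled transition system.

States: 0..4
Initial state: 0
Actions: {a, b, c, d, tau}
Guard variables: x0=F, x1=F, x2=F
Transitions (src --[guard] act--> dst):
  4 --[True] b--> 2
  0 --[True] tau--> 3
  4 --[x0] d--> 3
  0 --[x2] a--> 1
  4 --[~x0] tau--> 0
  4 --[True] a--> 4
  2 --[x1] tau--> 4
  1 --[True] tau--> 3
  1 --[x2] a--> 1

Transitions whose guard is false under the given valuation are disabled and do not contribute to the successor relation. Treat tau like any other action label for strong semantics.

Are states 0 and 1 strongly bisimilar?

Refine partition for ~:
  P[0] = {{0,1,2,3,4}}
  P[1] = {{0,1},{2,3},{4}}
3 equivalence class(es) (converged in 2)
0∈{0,1}, 1∈{0,1}

Answer: BISIMILAR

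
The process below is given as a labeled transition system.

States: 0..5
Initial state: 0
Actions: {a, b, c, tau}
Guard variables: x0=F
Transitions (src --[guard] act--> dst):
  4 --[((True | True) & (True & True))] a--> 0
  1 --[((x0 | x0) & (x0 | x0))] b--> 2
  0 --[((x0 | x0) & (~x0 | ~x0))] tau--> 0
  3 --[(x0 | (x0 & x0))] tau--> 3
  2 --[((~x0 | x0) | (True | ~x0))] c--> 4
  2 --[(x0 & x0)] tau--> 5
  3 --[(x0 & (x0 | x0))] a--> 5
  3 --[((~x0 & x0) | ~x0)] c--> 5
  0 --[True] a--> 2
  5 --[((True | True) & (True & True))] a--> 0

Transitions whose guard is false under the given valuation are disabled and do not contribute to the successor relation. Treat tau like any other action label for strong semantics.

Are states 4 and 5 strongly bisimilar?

Answer: BISIMILAR

Trace:
Bisimulation quotient by refinement:
  P[0] = {{0,1,2,3,4,5}}
  P[1] = {{0,4,5},{1},{2,3}}
  P[2] = {{0},{1},{2,3},{4,5}}
stable after 3 split(s): 4 block(s)
class of 4: {4,5}; class of 5: {4,5}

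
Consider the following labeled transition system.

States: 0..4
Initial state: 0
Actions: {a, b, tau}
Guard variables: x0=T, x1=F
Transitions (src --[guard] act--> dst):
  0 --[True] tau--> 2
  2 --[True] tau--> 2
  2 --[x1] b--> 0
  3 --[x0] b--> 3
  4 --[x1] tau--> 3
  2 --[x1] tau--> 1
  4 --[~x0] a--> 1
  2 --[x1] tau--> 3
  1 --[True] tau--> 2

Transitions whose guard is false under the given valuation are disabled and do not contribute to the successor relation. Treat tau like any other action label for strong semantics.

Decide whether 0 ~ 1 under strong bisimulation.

Answer: BISIMILAR

Working:
Compute ~ classes (split until stable):
  π0 = {{0,1,2,3,4}}
  π1 = {{0,1,2},{3},{4}}
stable after 2 split(s): 3 block(s)
class of 0: {0,1,2}; class of 1: {0,1,2}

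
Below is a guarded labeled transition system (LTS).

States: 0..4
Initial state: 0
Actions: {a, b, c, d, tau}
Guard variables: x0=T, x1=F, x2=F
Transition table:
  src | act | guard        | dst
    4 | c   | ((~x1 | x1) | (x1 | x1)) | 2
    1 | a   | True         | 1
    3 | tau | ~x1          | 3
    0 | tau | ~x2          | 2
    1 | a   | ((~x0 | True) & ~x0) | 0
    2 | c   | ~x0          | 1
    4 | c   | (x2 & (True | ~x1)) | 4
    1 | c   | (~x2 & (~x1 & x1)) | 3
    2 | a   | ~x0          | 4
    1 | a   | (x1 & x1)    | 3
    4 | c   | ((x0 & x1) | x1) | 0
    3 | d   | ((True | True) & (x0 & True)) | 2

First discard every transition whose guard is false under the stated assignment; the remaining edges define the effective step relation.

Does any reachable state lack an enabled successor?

Answer: DEADLOCK at state 2

Working:
R = {0,2}
  0: tau→2  [deg 1]
  2: ∅  [no exit]
Path to 2: tau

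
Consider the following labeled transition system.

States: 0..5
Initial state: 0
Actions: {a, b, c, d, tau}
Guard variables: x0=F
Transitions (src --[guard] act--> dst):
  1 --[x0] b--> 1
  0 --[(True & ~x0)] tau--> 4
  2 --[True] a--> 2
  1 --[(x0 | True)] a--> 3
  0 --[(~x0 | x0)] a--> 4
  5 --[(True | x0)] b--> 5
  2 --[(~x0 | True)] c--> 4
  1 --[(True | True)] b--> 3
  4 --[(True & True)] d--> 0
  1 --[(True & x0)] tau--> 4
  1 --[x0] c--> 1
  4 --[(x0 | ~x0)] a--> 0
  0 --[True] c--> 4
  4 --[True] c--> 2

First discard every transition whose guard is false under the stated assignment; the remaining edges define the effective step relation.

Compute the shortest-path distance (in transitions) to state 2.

BFS to 2:
  depth 0: {0}
  depth 1: {4}
  depth 2: {2}
2 enters at depth 2; path a·c

Answer: 2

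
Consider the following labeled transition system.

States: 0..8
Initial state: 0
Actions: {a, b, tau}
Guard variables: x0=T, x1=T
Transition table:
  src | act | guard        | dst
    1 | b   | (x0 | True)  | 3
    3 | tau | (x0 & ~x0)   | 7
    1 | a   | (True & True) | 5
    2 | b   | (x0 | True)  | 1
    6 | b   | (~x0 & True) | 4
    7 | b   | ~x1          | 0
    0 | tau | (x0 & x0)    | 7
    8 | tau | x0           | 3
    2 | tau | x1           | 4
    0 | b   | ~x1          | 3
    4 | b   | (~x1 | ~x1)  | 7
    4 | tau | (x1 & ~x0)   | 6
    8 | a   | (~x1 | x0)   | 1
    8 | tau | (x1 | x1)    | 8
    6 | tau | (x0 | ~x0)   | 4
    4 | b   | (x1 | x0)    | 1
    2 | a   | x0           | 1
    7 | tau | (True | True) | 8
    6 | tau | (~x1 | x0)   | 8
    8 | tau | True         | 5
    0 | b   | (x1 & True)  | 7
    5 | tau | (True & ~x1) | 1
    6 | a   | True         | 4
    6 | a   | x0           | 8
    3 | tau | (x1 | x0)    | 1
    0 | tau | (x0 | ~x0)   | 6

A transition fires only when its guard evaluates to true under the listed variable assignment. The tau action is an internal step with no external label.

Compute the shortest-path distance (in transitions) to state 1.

BFS to 1:
  L0 = {0}
  L1 = {6,7}
  L2 = {4,8}
  L3 = {1,3,5}
first hit 1 at d=3 via b·tau·a

Answer: 3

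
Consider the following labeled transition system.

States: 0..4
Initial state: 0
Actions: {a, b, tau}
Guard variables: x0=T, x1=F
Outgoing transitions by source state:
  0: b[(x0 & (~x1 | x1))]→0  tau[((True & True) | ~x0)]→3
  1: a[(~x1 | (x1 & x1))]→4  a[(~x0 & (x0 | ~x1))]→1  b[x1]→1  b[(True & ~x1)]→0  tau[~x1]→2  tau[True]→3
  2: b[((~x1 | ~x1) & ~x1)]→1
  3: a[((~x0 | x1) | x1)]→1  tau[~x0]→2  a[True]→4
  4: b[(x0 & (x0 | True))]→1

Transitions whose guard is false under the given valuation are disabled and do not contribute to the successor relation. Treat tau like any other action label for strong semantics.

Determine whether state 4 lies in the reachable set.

After dropping false guards: 9 live edges.
depth 0: {0}
depth 1: {3}  total {0,3}
depth 2: {4}  total {0,3,4}
depth 3: {1}  total {0,1,3,4}
depth 4: {2}  total {0,1,2,3,4}
Reach set: {0,1,2,3,4}
Path to 4: tau·a

Answer: REACHABLE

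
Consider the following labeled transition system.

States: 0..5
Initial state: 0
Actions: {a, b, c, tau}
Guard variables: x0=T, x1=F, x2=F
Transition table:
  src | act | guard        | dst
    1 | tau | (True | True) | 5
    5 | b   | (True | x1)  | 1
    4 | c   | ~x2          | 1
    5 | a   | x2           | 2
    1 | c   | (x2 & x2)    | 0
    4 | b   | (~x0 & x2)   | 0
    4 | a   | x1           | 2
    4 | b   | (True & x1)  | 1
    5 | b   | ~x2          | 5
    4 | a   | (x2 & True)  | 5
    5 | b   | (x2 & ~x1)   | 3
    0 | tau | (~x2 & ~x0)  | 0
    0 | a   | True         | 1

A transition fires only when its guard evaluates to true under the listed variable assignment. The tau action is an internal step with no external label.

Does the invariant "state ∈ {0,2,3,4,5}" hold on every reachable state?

Answer: INVARIANT VIOLATED at state 1

Trace:
Inv-set: {0,2,3,4,5}
Reachable = {0,1,5}
  0: ok
  1: VIOLATES
  5: ok
reach 1 via a — violates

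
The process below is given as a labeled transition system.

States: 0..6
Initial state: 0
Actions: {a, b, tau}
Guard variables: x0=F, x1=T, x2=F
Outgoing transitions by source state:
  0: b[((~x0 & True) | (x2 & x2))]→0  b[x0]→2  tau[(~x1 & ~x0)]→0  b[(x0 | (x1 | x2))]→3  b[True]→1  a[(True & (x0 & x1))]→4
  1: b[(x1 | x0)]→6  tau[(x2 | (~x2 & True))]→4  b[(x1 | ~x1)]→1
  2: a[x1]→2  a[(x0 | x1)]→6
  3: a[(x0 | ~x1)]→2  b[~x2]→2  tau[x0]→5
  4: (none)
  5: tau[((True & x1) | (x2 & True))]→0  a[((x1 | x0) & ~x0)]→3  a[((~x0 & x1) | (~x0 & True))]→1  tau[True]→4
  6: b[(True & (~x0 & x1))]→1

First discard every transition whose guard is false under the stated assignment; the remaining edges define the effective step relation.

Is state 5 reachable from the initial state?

Guard filter leaves 14 enabled edge(s).
depth 0: {0}
depth 1: {1,3}  cumulative {0,1,3}
depth 2: {2,4,6}  cumulative {0,1,2,3,4,6}
Reach set: {0,1,2,3,4,6}

Answer: UNREACHABLE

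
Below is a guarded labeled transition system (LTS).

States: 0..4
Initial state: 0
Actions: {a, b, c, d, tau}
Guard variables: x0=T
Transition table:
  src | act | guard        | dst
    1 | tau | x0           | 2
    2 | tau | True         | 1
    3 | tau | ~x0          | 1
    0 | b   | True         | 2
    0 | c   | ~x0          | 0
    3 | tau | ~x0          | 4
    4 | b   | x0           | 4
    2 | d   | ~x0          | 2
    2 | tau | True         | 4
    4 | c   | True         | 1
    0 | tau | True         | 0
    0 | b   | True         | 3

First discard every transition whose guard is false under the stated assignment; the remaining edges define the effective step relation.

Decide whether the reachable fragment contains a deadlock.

Answer: DEADLOCK at state 3

Analysis:
R = {0,1,2,3,4}
  0: b→2  b→3  tau→0  [deg 3]
  1: tau→2  [deg 1]
  2: tau→1  tau→4  [deg 2]
  3: ∅  [deadlock]
  4: b→4  c→1  [deg 2]
trace reaching 3: b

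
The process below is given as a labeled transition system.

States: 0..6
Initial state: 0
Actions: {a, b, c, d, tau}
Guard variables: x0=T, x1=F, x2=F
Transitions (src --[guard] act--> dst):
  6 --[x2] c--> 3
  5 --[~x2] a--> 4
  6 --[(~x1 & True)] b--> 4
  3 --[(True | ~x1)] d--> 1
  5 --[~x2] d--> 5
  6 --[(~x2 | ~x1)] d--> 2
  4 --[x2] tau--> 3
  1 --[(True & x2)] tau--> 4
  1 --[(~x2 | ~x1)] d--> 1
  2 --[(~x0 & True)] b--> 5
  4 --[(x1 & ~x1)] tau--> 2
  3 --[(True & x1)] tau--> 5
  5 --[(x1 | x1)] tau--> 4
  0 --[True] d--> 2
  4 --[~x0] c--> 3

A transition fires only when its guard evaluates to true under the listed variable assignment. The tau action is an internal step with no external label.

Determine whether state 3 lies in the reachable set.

Answer: UNREACHABLE

Trace:
Guard filter leaves 7 enabled edge(s).
Layer 0: {0}
Layer 1: {2}  cumulative {0,2}
Reachable = {0,2}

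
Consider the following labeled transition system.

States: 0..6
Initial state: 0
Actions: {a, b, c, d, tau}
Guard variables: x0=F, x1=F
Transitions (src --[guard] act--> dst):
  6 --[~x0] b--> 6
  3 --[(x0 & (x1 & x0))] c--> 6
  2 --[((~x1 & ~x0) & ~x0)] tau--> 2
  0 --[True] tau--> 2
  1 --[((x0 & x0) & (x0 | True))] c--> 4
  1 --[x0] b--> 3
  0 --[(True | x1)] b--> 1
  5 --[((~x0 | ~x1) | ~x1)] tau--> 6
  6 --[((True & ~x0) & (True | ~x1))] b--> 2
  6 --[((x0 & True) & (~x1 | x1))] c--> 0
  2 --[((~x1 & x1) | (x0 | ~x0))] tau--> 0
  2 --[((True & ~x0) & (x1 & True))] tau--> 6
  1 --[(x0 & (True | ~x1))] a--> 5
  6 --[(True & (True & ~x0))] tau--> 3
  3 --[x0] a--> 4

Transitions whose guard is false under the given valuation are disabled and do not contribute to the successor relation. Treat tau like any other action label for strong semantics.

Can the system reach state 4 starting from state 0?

Answer: UNREACHABLE

Trace:
Guard filter leaves 8 enabled edge(s).
depth 0: {0}
depth 1: {1,2}  now seen {0,1,2}
R = {0,1,2}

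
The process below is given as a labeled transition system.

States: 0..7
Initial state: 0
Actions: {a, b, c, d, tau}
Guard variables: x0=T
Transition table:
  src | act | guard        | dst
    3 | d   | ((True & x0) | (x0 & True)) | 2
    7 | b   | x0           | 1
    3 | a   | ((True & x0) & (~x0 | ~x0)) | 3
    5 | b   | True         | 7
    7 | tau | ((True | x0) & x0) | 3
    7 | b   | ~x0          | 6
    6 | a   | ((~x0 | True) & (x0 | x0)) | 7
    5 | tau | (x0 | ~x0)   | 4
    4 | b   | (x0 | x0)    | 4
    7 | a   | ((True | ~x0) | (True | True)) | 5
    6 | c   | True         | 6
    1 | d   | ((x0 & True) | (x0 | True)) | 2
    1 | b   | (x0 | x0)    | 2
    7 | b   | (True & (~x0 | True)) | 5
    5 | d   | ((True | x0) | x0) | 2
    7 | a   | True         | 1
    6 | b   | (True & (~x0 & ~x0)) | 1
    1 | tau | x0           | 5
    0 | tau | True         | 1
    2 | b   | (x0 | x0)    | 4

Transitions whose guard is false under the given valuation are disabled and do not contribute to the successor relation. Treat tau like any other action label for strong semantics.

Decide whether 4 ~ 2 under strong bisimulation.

Answer: BISIMILAR

Trace:
Compute ~ classes (split until stable):
  π0 = {{0,1,2,3,4,5,6,7}}
  π1 = {{0},{1,5},{2,4},{3},{6},{7}}
  π2 = {{0},{1},{2,4},{3},{5},{6},{7}}
7 equivalence class(es) (converged in 3)
class of 4: {2,4}; class of 2: {2,4}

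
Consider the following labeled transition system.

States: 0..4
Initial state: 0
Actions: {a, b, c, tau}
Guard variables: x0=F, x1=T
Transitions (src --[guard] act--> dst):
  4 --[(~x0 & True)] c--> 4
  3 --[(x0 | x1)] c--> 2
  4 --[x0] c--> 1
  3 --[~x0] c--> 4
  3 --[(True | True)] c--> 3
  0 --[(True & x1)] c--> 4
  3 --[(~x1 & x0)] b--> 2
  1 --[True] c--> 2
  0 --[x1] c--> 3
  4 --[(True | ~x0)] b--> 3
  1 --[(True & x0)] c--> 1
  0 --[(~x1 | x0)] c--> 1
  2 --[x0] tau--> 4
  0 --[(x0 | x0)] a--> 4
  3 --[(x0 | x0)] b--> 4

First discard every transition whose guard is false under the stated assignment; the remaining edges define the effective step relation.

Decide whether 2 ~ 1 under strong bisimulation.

Answer: NOT BISIMILAR

Working:
Compute ~ classes (split until stable):
  π0 = {{0,1,2,3,4}}
  π1 = {{0,1,3},{2},{4}}
  π2 = {{0},{1},{2},{3},{4}}
Fixed point at round 3; 5 class(es).
[2]={2}  [1]={1}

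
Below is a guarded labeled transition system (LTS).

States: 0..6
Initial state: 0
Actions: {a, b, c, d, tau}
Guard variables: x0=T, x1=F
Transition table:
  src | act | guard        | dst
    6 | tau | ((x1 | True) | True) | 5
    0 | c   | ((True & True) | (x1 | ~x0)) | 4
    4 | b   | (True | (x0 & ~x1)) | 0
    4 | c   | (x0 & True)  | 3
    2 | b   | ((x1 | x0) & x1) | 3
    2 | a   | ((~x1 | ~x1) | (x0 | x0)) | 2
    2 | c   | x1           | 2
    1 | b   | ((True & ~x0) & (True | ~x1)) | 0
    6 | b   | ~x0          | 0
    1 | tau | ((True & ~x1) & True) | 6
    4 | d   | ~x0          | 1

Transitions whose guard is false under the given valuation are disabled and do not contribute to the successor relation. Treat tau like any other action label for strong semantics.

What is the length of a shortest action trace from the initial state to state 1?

Answer: UNREACHABLE

Analysis:
BFS to 1:
  depth 0: {0}
  depth 1: {4}
  depth 2: {3}
1 never appears.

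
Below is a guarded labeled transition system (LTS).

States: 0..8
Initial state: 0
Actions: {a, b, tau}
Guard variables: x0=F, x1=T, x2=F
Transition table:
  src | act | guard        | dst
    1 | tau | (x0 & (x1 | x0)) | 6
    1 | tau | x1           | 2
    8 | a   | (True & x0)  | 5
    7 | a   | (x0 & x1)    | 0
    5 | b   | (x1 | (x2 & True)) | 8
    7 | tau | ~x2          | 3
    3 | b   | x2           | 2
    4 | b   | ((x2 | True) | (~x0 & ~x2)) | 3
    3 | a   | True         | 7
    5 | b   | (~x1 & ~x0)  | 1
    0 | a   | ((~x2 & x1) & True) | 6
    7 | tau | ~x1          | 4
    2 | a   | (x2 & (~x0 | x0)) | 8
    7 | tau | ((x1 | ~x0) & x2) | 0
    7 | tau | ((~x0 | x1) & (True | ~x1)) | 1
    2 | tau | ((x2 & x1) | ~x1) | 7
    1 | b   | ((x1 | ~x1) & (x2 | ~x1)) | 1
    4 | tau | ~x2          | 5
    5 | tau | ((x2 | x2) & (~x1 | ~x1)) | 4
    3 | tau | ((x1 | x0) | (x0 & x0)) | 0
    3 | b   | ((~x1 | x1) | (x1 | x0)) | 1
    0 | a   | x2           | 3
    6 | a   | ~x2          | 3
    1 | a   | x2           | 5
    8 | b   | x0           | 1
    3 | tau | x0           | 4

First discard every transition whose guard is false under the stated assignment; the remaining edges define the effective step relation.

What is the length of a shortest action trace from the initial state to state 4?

BFS to 4:
  L0 = {0}
  L1 = {6}
  L2 = {3}
  L3 = {1,7}
  L4 = {2}
4 never appears.

Answer: UNREACHABLE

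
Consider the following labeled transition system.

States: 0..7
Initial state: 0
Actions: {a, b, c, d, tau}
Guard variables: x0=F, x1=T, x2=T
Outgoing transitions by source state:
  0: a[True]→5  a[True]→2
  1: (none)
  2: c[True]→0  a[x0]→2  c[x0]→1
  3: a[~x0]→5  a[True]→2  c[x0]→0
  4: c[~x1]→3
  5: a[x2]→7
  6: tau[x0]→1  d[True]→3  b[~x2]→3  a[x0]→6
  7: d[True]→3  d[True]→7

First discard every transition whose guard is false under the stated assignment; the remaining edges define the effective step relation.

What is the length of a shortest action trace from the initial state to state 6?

Breadth-first toward 6:
  L0 = {0}
  L1 = {2,5}
  L2 = {7}
  L3 = {3}
6 never appears.

Answer: UNREACHABLE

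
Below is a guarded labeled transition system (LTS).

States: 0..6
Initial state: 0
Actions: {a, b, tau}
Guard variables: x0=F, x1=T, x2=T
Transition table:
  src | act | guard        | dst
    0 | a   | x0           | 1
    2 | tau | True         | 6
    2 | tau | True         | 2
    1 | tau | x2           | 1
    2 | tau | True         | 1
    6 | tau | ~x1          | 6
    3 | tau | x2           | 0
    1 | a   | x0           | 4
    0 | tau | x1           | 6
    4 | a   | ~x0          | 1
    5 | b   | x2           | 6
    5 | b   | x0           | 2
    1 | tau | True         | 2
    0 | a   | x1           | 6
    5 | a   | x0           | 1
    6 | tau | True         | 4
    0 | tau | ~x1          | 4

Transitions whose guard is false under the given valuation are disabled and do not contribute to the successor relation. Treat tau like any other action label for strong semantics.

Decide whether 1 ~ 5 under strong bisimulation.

Answer: NOT BISIMILAR

Analysis:
Refine partition for ~:
  P[0] = {{0,1,2,3,4,5,6}}
  P[1] = {{0},{1,2,3,6},{4},{5}}
  P[2] = {{0},{1,2},{3},{4},{5},{6}}
  P[3] = {{0},{1},{2},{3},{4},{5},{6}}
stable after 4 split(s): 7 block(s)
class of 1: {1}; class of 5: {5}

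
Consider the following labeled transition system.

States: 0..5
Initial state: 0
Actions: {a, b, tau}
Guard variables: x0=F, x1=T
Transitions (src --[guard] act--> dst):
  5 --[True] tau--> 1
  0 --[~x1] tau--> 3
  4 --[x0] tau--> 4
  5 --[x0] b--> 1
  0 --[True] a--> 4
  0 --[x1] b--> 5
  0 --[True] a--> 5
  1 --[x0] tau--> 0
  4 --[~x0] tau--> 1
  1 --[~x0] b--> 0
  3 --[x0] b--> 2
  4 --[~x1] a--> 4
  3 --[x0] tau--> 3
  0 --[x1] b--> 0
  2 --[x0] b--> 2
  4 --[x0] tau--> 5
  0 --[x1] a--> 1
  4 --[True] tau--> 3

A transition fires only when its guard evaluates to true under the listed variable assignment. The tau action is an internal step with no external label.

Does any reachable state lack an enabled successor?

Answer: DEADLOCK at state 3

Trace:
Reach set: {0,1,3,4,5}
  0: a→1  a→4  a→5  b→0  b→5  [5 exit(s)]
  1: b→0  [1 exit(s)]
  3: ∅  [STUCK]
  4: tau→1  tau→3  [2 exit(s)]
  5: tau→1  [1 exit(s)]
Path to 3: a·tau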